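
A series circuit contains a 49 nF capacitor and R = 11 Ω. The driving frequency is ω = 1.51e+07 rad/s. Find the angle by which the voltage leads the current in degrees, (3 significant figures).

-7.00°

X_C = 1/(ωC) = 1.35 Ω
Z = 11.0 − j1.35 Ω
|Z| = √(11.0² + 1.35²) = 11.1 Ω
∠Z = arctan(-1.35/11.0) = -7.00°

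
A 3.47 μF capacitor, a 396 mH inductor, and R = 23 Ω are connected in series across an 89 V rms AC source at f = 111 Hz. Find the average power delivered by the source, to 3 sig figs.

ω = 2πf = 697.4 rad/s
X_L = ωL = 276 Ω
X_C = 1/(ωC) = 413 Ω
Net reactance X = X_L − X_C = -137 Ω
Z = 23.0 − j137 Ω
|Z| = √(23.0² + 137²) = 139 Ω
∠Z = arctan(-137/23.0) = -80.5°
I = V/|Z| = 641 mA
P = VI cos φ = 89 × 0.641 × cos(-80.5°) = 9.44 W

9.44 W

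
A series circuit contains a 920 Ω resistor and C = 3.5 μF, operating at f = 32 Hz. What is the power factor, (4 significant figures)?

0.5435

ω = 2πf = 201.1 rad/s
X_C = 1/(ωC) = 1421 Ω
Z = 920.0 − j1421 Ω
|Z| = √(920.0² + 1421²) = 1693 Ω
∠Z = arctan(-1421/920.0) = -57.08°
cos φ = cos(-57.08°) = 0.5435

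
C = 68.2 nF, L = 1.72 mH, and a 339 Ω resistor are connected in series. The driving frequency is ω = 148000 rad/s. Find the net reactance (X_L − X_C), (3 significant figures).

155 Ω

X_L = ωL = 255 Ω
X_C = 1/(ωC) = 99.1 Ω
X = 255 − 99.1 = 155 Ω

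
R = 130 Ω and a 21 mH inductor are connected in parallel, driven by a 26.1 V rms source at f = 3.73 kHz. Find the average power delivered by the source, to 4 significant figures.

5.240 W

ω = 2πf = 23440 rad/s
X_L = ωL = 492.2 Ω
Parallel: admittances add. Y = 1/R + 1/(jωL)
Y = (0.007692 − j0.002032) S
|Y| = 0.007956 S → |Z| = 1/|Y| = 125.7 Ω, ∠Z = −∠Y = 14.80°
I = V/|Z| = 207.7 mA
P = VI cos φ = 26.1 × 0.2077 × cos(14.80°) = 5.240 W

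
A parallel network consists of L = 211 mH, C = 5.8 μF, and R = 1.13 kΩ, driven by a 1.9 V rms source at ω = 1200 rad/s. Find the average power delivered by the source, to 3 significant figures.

3.19 mW

X_L = ωL = 253 Ω
X_C = 1/(ωC) = 144 Ω
Parallel: admittances add. Y = 1/R + 1/(jωL) + jωC
Y = (0.000885 + j0.00301) S
|Y| = 0.00314 S → |Z| = 1/|Y| = 319 Ω, ∠Z = −∠Y = -73.6°
I = V/|Z| = 5.96 mA
P = VI cos φ = 1.9 × 0.00596 × cos(-73.6°) = 3.19 mW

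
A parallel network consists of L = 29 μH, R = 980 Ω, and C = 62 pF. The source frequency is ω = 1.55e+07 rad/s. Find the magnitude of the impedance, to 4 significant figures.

X_L = ωL = 449.5 Ω
X_C = 1/(ωC) = 1041 Ω
Parallel: admittances add. Y = 1/R + 1/(jωL) + jωC
Y = (0.001020 − j0.001264) S
|Y| = 0.001624 S → |Z| = 1/|Y| = 615.7 Ω, ∠Z = −∠Y = 51.08°

615.7 Ω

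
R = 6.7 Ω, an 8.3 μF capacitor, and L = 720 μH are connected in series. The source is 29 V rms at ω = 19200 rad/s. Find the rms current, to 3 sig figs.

2.87 A

X_L = ωL = 13.8 Ω
X_C = 1/(ωC) = 6.28 Ω
Net reactance X = X_L − X_C = 7.55 Ω
Z = 6.70 + j7.55 Ω
|Z| = √(6.70² + 7.55²) = 10.1 Ω
I = V/|Z| = 29/10.1 = 2.87 A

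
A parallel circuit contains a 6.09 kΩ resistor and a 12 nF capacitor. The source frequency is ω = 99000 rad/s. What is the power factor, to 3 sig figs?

X_C = 1/(ωC) = 842 Ω
Parallel: admittances add. Y = 1/R + jωC
Y = (0.000164 + j0.00119) S
|Y| = 0.00120 S → |Z| = 1/|Y| = 834 Ω, ∠Z = −∠Y = -82.1°
cos φ = cos(-82.1°) = 0.137

0.137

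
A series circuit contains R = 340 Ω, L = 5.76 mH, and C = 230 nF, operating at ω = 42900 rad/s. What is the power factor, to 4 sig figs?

X_L = ωL = 247.1 Ω
X_C = 1/(ωC) = 101.3 Ω
Net reactance X = X_L − X_C = 145.8 Ω
Z = 340.0 + j145.8 Ω
|Z| = √(340.0² + 145.8²) = 369.9 Ω
∠Z = arctan(145.8/340.0) = 23.20°
cos φ = cos(23.20°) = 0.9191

0.9191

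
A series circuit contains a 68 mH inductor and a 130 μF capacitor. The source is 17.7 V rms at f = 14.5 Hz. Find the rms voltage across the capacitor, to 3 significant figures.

ω = 2πf = 91.11 rad/s
X_L = ωL = 6.20 Ω
X_C = 1/(ωC) = 84.4 Ω
Net reactance X = X_L − X_C = -78.2 Ω
Z = − j78.2 Ω
|Z| = √(0² + 78.2²) = 78.2 Ω
I = V/|Z| = 226 mA
V_C = I·|Z_C| = 0.226 × 84.4 = 19.1 V

19.1 V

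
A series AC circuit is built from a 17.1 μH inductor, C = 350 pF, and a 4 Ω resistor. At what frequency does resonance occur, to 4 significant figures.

2.057 MHz

ω₀ = 1/√(LC) = 1/√(1.71e-05 × 3.5e-10) = 1.293e+07 rad/s
f₀ = ω₀/(2π) = 2.057 MHz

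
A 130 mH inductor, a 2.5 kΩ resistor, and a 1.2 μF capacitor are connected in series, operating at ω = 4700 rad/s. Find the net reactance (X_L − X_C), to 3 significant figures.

X_L = ωL = 611 Ω
X_C = 1/(ωC) = 177 Ω
X = 611 − 177 = 434 Ω

434 Ω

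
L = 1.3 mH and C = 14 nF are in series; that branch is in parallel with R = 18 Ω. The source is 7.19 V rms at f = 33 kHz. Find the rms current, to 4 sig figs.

ω = 2πf = 207300 rad/s
X_L = ωL = 269.5 Ω
X_C = 1/(ωC) = 344.5 Ω
Branch 1: Z₁ = R = 18.00 Ω
Branch 2 (series LC): Z₂ = j(X_L − X_C) = −j74.94 Ω
Parallel: Z = Z₁Z₂/(Z₁+Z₂), |Z| = 17.50 Ω, ∠Z = -13.51°
I = V/|Z| = 7.19/17.50 = 410.8 mA

410.8 mA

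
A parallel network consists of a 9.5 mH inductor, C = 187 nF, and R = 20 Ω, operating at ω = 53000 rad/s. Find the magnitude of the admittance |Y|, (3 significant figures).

X_L = ωL = 504 Ω
X_C = 1/(ωC) = 101 Ω
Parallel: admittances add. Y = 1/R + 1/(jωL) + jωC
Y = (0.0500 + j0.00792) S
|Y| = 0.0506 S → |Z| = 1/|Y| = 19.8 Ω, ∠Z = −∠Y = -9.01°

50.6 mS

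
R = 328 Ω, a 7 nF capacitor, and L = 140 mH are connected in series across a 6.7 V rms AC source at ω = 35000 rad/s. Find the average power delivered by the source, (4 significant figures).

18.94 mW

X_L = ωL = 4900 Ω
X_C = 1/(ωC) = 4082 Ω
Net reactance X = X_L − X_C = 818.4 Ω
Z = 328.0 + j818.4 Ω
|Z| = √(328.0² + 818.4²) = 881.7 Ω
∠Z = arctan(818.4/328.0) = 68.16°
I = V/|Z| = 7.599 mA
P = VI cos φ = 6.7 × 0.007599 × cos(68.16°) = 18.94 mW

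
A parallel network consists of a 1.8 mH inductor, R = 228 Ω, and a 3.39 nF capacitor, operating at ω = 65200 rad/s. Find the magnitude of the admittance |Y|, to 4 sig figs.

9.387 mS

X_L = ωL = 117.4 Ω
X_C = 1/(ωC) = 4524 Ω
Parallel: admittances add. Y = 1/R + 1/(jωL) + jωC
Y = (0.004386 − j0.008300) S
|Y| = 0.009387 S → |Z| = 1/|Y| = 106.5 Ω, ∠Z = −∠Y = 62.15°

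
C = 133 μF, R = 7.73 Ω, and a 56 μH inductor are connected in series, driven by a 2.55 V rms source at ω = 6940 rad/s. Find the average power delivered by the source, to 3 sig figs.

X_L = ωL = 0.389 Ω
X_C = 1/(ωC) = 1.08 Ω
Net reactance X = X_L − X_C = -0.695 Ω
Z = 7.73 − j0.695 Ω
|Z| = √(7.73² + 0.695²) = 7.76 Ω
∠Z = arctan(-0.695/7.73) = -5.14°
I = V/|Z| = 329 mA
P = VI cos φ = 2.55 × 0.329 × cos(-5.14°) = 834 mW

834 mW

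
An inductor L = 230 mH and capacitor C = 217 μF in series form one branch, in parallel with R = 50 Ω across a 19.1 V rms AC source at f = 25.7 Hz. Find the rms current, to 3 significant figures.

ω = 2πf = 161.5 rad/s
X_L = ωL = 37.1 Ω
X_C = 1/(ωC) = 28.5 Ω
Branch 1: Z₁ = R = 50.0 Ω
Branch 2 (series LC): Z₂ = j(X_L − X_C) = j8.60 Ω
Parallel: Z = Z₁Z₂/(Z₁+Z₂), |Z| = 8.48 Ω, ∠Z = 80.2°
I = V/|Z| = 19.1/8.48 = 2.25 A

2.25 A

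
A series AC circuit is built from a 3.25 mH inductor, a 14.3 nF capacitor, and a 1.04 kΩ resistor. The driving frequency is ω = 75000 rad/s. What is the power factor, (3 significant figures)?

0.834

X_L = ωL = 244 Ω
X_C = 1/(ωC) = 932 Ω
Net reactance X = X_L − X_C = -689 Ω
Z = 1040 − j689 Ω
|Z| = √(1040² + 689²) = 1250 Ω
∠Z = arctan(-689/1040) = -33.5°
cos φ = cos(-33.5°) = 0.834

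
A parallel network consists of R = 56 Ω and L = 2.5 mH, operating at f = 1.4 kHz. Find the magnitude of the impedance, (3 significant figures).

20.5 Ω

ω = 2πf = 8796 rad/s
X_L = ωL = 22.0 Ω
Parallel: admittances add. Y = 1/R + 1/(jωL)
Y = (0.0179 − j0.0455) S
|Y| = 0.0489 S → |Z| = 1/|Y| = 20.5 Ω, ∠Z = −∠Y = 68.6°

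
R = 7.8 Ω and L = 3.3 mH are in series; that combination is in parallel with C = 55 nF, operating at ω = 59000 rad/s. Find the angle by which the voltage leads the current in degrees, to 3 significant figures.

X_L = ωL = 195 Ω
X_C = 1/(ωC) = 308 Ω
Branch 1 (R+jX_L): Z₁ = 7.80 + j195 Ω, |Z₁| = 195 Ω
Branch 2 (−jX_C): Z₂ = −j308 Ω
Parallel: Z = Z₁Z₂/(Z₁+Z₂), |Z| = 528 Ω, ∠Z = 83.8°

83.8°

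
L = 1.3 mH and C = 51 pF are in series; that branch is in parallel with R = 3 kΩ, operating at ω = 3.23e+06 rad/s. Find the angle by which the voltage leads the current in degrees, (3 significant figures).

X_L = ωL = 4200 Ω
X_C = 1/(ωC) = 6070 Ω
Branch 1: Z₁ = R = 3000 Ω
Branch 2 (series LC): Z₂ = j(X_L − X_C) = −j1870 Ω
Parallel: Z = Z₁Z₂/(Z₁+Z₂), |Z| = 1590 Ω, ∠Z = -58.0°

-58.0°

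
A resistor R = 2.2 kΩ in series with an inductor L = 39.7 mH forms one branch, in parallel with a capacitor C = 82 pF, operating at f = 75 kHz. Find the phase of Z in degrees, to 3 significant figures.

66.2°

ω = 2πf = 471200 rad/s
X_L = ωL = 18700 Ω
X_C = 1/(ωC) = 25900 Ω
Branch 1 (R+jX_L): Z₁ = 2200 + j18700 Ω, |Z₁| = 18800 Ω
Branch 2 (−jX_C): Z₂ = −j25900 Ω
Parallel: Z = Z₁Z₂/(Z₁+Z₂), |Z| = 65000 Ω, ∠Z = 66.2°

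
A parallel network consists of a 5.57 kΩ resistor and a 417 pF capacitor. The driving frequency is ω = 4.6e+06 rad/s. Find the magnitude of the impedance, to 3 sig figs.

X_C = 1/(ωC) = 521 Ω
Parallel: admittances add. Y = 1/R + jωC
Y = (0.000180 + j0.00192) S
|Y| = 0.00193 S → |Z| = 1/|Y| = 519 Ω, ∠Z = −∠Y = -84.7°

519 Ω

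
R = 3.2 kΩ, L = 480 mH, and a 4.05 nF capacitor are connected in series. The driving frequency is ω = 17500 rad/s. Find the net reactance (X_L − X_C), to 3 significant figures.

-5710 Ω

X_L = ωL = 8400 Ω
X_C = 1/(ωC) = 14100 Ω
X = 8400 − 14100 = -5710 Ω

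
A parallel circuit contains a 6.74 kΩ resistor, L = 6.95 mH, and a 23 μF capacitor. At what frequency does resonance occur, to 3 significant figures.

398 Hz

ω₀ = 1/√(LC) = 1/√(0.00695 × 2.3e-05) = 2501 rad/s
f₀ = ω₀/(2π) = 398 Hz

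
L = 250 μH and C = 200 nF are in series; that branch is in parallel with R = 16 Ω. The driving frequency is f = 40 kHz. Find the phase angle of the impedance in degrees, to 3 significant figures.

ω = 2πf = 251300 rad/s
X_L = ωL = 62.8 Ω
X_C = 1/(ωC) = 19.9 Ω
Branch 1: Z₁ = R = 16.0 Ω
Branch 2 (series LC): Z₂ = j(X_L − X_C) = j42.9 Ω
Parallel: Z = Z₁Z₂/(Z₁+Z₂), |Z| = 15.0 Ω, ∠Z = 20.4°

20.4°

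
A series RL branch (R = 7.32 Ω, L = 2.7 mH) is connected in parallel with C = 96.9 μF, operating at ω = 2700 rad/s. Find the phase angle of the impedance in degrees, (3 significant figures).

-70.5°

X_L = ωL = 7.29 Ω
X_C = 1/(ωC) = 3.82 Ω
Branch 1 (R+jX_L): Z₁ = 7.32 + j7.29 Ω, |Z₁| = 10.3 Ω
Branch 2 (−jX_C): Z₂ = −j3.82 Ω
Parallel: Z = Z₁Z₂/(Z₁+Z₂), |Z| = 4.87 Ω, ∠Z = -70.5°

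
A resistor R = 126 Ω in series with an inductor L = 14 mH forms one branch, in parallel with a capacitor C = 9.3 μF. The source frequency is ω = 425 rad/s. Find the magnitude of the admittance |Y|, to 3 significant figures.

8.69 mS

X_L = ωL = 5.95 Ω
X_C = 1/(ωC) = 253 Ω
Branch 1 (R+jX_L): Z₁ = 126 + j5.95 Ω, |Z₁| = 126 Ω
Branch 2 (−jX_C): Z₂ = −j253 Ω
Parallel: Z = Z₁Z₂/(Z₁+Z₂), |Z| = 115 Ω, ∠Z = -24.3°
|Y| = 1/|Z| = 8.69 mS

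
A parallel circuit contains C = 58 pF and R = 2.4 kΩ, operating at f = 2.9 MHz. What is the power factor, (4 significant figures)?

0.3668

ω = 2πf = 1.822e+07 rad/s
X_C = 1/(ωC) = 946.2 Ω
Parallel: admittances add. Y = 1/R + jωC
Y = (0.0004167 + j0.001057) S
|Y| = 0.001136 S → |Z| = 1/|Y| = 880.3 Ω, ∠Z = −∠Y = -68.48°
cos φ = cos(-68.48°) = 0.3668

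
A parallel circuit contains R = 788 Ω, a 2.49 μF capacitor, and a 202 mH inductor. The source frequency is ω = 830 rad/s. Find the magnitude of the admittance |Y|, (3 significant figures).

4.10 mS

X_L = ωL = 168 Ω
X_C = 1/(ωC) = 484 Ω
Parallel: admittances add. Y = 1/R + 1/(jωL) + jωC
Y = (0.00127 − j0.00390) S
|Y| = 0.00410 S → |Z| = 1/|Y| = 244 Ω, ∠Z = −∠Y = 72.0°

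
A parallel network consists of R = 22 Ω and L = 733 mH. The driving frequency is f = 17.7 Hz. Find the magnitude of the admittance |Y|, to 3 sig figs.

47.1 mS

ω = 2πf = 111.2 rad/s
X_L = ωL = 81.5 Ω
Parallel: admittances add. Y = 1/R + 1/(jωL)
Y = (0.0455 − j0.0123) S
|Y| = 0.0471 S → |Z| = 1/|Y| = 21.2 Ω, ∠Z = −∠Y = 15.1°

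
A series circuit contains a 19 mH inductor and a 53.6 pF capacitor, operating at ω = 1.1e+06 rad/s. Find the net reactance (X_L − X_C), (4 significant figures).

3939 Ω

X_L = ωL = 20900 Ω
X_C = 1/(ωC) = 16960 Ω
X = 20900 − 16960 = 3939 Ω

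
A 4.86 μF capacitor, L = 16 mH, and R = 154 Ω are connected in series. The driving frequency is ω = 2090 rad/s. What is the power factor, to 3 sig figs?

0.921

X_L = ωL = 33.4 Ω
X_C = 1/(ωC) = 98.5 Ω
Net reactance X = X_L − X_C = -65.0 Ω
Z = 154 − j65.0 Ω
|Z| = √(154² + 65.0²) = 167 Ω
∠Z = arctan(-65.0/154) = -22.9°
cos φ = cos(-22.9°) = 0.921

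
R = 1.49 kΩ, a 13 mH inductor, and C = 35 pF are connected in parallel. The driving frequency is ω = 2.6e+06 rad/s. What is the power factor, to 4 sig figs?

0.9958

X_L = ωL = 33800 Ω
X_C = 1/(ωC) = 10990 Ω
Parallel: admittances add. Y = 1/R + 1/(jωL) + jωC
Y = (0.0006711 + j6.141e-05) S
|Y| = 0.0006739 S → |Z| = 1/|Y| = 1484 Ω, ∠Z = −∠Y = -5.228°
cos φ = cos(-5.228°) = 0.9958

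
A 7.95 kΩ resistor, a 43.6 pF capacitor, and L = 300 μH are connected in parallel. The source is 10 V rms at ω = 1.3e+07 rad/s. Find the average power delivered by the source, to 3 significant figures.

12.6 mW

X_L = ωL = 3900 Ω
X_C = 1/(ωC) = 1760 Ω
Parallel: admittances add. Y = 1/R + 1/(jωL) + jωC
Y = (0.000126 + j0.000310) S
|Y| = 0.000335 S → |Z| = 1/|Y| = 2990 Ω, ∠Z = −∠Y = -67.9°
I = V/|Z| = 3.35 mA
P = VI cos φ = 10 × 0.00335 × cos(-67.9°) = 12.6 mW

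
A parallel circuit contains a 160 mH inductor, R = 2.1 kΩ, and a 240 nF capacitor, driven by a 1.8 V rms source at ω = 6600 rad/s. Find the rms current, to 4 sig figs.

1.432 mA

X_L = ωL = 1056 Ω
X_C = 1/(ωC) = 631.3 Ω
Parallel: admittances add. Y = 1/R + 1/(jωL) + jωC
Y = (0.0004762 + j0.0006370) S
|Y| = 0.0007953 S → |Z| = 1/|Y| = 1257 Ω, ∠Z = −∠Y = -53.22°
I = V/|Z| = 1.8/1257 = 1.432 mA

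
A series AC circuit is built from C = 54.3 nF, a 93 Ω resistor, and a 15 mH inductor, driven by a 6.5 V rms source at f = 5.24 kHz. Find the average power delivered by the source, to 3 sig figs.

ω = 2πf = 32920 rad/s
X_L = ωL = 494 Ω
X_C = 1/(ωC) = 559 Ω
Net reactance X = X_L − X_C = -65.5 Ω
Z = 93.0 − j65.5 Ω
|Z| = √(93.0² + 65.5²) = 114 Ω
∠Z = arctan(-65.5/93.0) = -35.2°
I = V/|Z| = 57.1 mA
P = VI cos φ = 6.5 × 0.0571 × cos(-35.2°) = 304 mW

304 mW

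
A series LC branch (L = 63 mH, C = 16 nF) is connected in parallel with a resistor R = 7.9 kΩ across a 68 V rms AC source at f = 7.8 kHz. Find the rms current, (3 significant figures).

38.5 mA

ω = 2πf = 49010 rad/s
X_L = ωL = 3090 Ω
X_C = 1/(ωC) = 1280 Ω
Branch 1: Z₁ = R = 7900 Ω
Branch 2 (series LC): Z₂ = j(X_L − X_C) = j1810 Ω
Parallel: Z = Z₁Z₂/(Z₁+Z₂), |Z| = 1770 Ω, ∠Z = 77.1°
I = V/|Z| = 68/1770 = 38.5 mA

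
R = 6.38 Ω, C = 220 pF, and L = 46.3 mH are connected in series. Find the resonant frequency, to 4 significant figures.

49.87 kHz

ω₀ = 1/√(LC) = 1/√(0.0463 × 2.2e-10) = 313300 rad/s
f₀ = ω₀/(2π) = 49.87 kHz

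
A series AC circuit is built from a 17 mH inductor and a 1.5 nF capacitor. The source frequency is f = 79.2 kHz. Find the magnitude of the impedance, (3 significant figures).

ω = 2πf = 497600 rad/s
X_L = ωL = 8460 Ω
X_C = 1/(ωC) = 1340 Ω
Net reactance X = X_L − X_C = 7120 Ω
Z = j7120 Ω
|Z| = √(0² + 7120²) = 7120 Ω

7120 Ω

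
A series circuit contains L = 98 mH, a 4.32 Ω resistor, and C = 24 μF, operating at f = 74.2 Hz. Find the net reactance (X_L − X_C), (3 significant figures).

ω = 2πf = 466.2 rad/s
X_L = ωL = 45.7 Ω
X_C = 1/(ωC) = 89.4 Ω
X = 45.7 − 89.4 = -43.7 Ω

-43.7 Ω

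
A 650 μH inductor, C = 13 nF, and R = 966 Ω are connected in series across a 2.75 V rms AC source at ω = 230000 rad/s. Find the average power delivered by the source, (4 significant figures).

X_L = ωL = 149.5 Ω
X_C = 1/(ωC) = 334.4 Ω
Net reactance X = X_L − X_C = -184.9 Ω
Z = 966.0 − j184.9 Ω
|Z| = √(966.0² + 184.9²) = 983.5 Ω
∠Z = arctan(-184.9/966.0) = -10.84°
I = V/|Z| = 2.796 mA
P = VI cos φ = 2.75 × 0.002796 × cos(-10.84°) = 7.552 mW

7.552 mW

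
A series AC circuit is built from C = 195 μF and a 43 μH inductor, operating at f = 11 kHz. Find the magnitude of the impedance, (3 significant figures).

ω = 2πf = 69120 rad/s
X_L = ωL = 2.97 Ω
X_C = 1/(ωC) = 0.0742 Ω
Net reactance X = X_L − X_C = 2.90 Ω
Z = j2.90 Ω
|Z| = √(0² + 2.90²) = 2.90 Ω

2.90 Ω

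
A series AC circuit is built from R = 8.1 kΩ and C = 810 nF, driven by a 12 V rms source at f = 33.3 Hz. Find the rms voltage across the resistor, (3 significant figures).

ω = 2πf = 209.2 rad/s
X_C = 1/(ωC) = 5900 Ω
Z = 8100 − j5900 Ω
|Z| = √(8100² + 5900²) = 10000 Ω
I = V/|Z| = 1.20 mA
V_R = I·|Z_R| = 0.00120 × 8100 = 9.70 V

9.70 V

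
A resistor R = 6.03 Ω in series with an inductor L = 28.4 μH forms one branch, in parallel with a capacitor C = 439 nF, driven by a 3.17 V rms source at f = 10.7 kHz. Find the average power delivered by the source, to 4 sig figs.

1.515 W

ω = 2πf = 67230 rad/s
X_L = ωL = 1.909 Ω
X_C = 1/(ωC) = 33.88 Ω
Branch 1 (R+jX_L): Z₁ = 6.030 + j1.909 Ω, |Z₁| = 6.325 Ω
Branch 2 (−jX_C): Z₂ = −j33.88 Ω
Parallel: Z = Z₁Z₂/(Z₁+Z₂), |Z| = 6.587 Ω, ∠Z = 6.889°
I = V/|Z| = 481.3 mA
P = VI cos φ = 3.17 × 0.4813 × cos(6.889°) = 1.515 W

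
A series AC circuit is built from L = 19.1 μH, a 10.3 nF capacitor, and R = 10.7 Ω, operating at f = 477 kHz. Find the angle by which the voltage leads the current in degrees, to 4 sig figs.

66.70°

ω = 2πf = 2.997e+06 rad/s
X_L = ωL = 57.24 Ω
X_C = 1/(ωC) = 32.39 Ω
Net reactance X = X_L − X_C = 24.85 Ω
Z = 10.70 + j24.85 Ω
|Z| = √(10.70² + 24.85²) = 27.06 Ω
∠Z = arctan(24.85/10.70) = 66.70°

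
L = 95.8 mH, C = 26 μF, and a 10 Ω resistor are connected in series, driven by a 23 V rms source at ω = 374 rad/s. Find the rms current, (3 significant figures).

X_L = ωL = 35.8 Ω
X_C = 1/(ωC) = 103 Ω
Net reactance X = X_L − X_C = -67.0 Ω
Z = 10.0 − j67.0 Ω
|Z| = √(10.0² + 67.0²) = 67.8 Ω
I = V/|Z| = 23/67.8 = 339 mA

339 mA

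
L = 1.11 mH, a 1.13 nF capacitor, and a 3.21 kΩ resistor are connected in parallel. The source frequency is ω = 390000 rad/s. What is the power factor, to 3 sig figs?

0.164

X_L = ωL = 433 Ω
X_C = 1/(ωC) = 2270 Ω
Parallel: admittances add. Y = 1/R + 1/(jωL) + jωC
Y = (0.000312 − j0.00187) S
|Y| = 0.00190 S → |Z| = 1/|Y| = 528 Ω, ∠Z = −∠Y = 80.5°
cos φ = cos(80.5°) = 0.164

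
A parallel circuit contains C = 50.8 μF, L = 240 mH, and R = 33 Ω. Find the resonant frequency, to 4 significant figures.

ω₀ = 1/√(LC) = 1/√(0.24 × 5.08e-05) = 286.4 rad/s
f₀ = ω₀/(2π) = 45.58 Hz

45.58 Hz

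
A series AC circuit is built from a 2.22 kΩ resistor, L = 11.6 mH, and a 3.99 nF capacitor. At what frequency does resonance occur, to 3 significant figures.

ω₀ = 1/√(LC) = 1/√(0.0116 × 3.99e-09) = 147000 rad/s
f₀ = ω₀/(2π) = 23.4 kHz

23.4 kHz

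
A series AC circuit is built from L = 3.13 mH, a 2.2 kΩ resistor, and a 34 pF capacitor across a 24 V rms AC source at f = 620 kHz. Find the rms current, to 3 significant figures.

ω = 2πf = 3.896e+06 rad/s
X_L = ωL = 12200 Ω
X_C = 1/(ωC) = 7550 Ω
Net reactance X = X_L − X_C = 4640 Ω
Z = 2200 + j4640 Ω
|Z| = √(2200² + 4640²) = 5140 Ω
I = V/|Z| = 24/5140 = 4.67 mA

4.67 mA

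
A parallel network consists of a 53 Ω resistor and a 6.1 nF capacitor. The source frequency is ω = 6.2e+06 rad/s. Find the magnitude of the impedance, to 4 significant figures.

23.66 Ω

X_C = 1/(ωC) = 26.44 Ω
Parallel: admittances add. Y = 1/R + jωC
Y = (0.01887 + j0.03782) S
|Y| = 0.04227 S → |Z| = 1/|Y| = 23.66 Ω, ∠Z = −∠Y = -63.49°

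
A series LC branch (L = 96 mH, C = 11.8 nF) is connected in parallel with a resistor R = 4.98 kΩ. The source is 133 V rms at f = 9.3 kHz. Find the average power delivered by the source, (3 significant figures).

ω = 2πf = 58430 rad/s
X_L = ωL = 5610 Ω
X_C = 1/(ωC) = 1450 Ω
Branch 1: Z₁ = R = 4980 Ω
Branch 2 (series LC): Z₂ = j(X_L − X_C) = j4160 Ω
Parallel: Z = Z₁Z₂/(Z₁+Z₂), |Z| = 3190 Ω, ∠Z = 50.1°
I = V/|Z| = 41.7 mA
P = VI cos φ = 133 × 0.0417 × cos(50.1°) = 3.55 W

3.55 W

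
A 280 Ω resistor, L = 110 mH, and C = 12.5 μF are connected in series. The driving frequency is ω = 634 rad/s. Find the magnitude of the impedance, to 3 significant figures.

286 Ω

X_L = ωL = 69.7 Ω
X_C = 1/(ωC) = 126 Ω
Net reactance X = X_L − X_C = -56.4 Ω
Z = 280 − j56.4 Ω
|Z| = √(280² + 56.4²) = 286 Ω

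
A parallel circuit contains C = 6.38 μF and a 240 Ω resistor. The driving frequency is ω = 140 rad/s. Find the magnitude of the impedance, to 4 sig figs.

X_C = 1/(ωC) = 1120 Ω
Parallel: admittances add. Y = 1/R + jωC
Y = (0.004167 + j0.0008932) S
|Y| = 0.004261 S → |Z| = 1/|Y| = 234.7 Ω, ∠Z = −∠Y = -12.10°

234.7 Ω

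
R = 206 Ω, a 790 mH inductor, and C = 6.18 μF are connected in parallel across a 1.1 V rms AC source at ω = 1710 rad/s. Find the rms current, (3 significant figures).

12.1 mA

X_L = ωL = 1350 Ω
X_C = 1/(ωC) = 94.6 Ω
Parallel: admittances add. Y = 1/R + 1/(jωL) + jωC
Y = (0.00485 + j0.00983) S
|Y| = 0.0110 S → |Z| = 1/|Y| = 91.2 Ω, ∠Z = −∠Y = -63.7°
I = V/|Z| = 1.1/91.2 = 12.1 mA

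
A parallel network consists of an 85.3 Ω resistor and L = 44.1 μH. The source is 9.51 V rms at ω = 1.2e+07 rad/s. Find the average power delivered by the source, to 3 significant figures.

X_L = ωL = 529 Ω
Parallel: admittances add. Y = 1/R + 1/(jωL)
Y = (0.0117 − j0.00189) S
|Y| = 0.0119 S → |Z| = 1/|Y| = 84.2 Ω, ∠Z = −∠Y = 9.16°
I = V/|Z| = 113 mA
P = VI cos φ = 9.51 × 0.113 × cos(9.16°) = 1.06 W

1.06 W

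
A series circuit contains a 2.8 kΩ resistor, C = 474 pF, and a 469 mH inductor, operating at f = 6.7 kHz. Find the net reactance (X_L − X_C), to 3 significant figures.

ω = 2πf = 42100 rad/s
X_L = ωL = 19700 Ω
X_C = 1/(ωC) = 50100 Ω
X = 19700 − 50100 = -30400 Ω

-30400 Ω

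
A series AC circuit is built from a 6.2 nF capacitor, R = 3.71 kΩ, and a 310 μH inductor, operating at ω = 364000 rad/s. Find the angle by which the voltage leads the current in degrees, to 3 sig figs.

-5.09°

X_L = ωL = 113 Ω
X_C = 1/(ωC) = 443 Ω
Net reactance X = X_L − X_C = -330 Ω
Z = 3710 − j330 Ω
|Z| = √(3710² + 330²) = 3720 Ω
∠Z = arctan(-330/3710) = -5.09°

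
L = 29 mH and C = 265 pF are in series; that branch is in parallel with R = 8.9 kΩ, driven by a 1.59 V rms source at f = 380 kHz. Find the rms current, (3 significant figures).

ω = 2πf = 2.388e+06 rad/s
X_L = ωL = 69200 Ω
X_C = 1/(ωC) = 1580 Ω
Branch 1: Z₁ = R = 8900 Ω
Branch 2 (series LC): Z₂ = j(X_L − X_C) = j67700 Ω
Parallel: Z = Z₁Z₂/(Z₁+Z₂), |Z| = 8820 Ω, ∠Z = 7.49°
I = V/|Z| = 1.59/8820 = 180 μA

180 μA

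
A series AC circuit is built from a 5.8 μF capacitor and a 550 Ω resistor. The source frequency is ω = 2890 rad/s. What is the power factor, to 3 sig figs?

0.994

X_C = 1/(ωC) = 59.7 Ω
Z = 550 − j59.7 Ω
|Z| = √(550² + 59.7²) = 553 Ω
∠Z = arctan(-59.7/550) = -6.19°
cos φ = cos(-6.19°) = 0.994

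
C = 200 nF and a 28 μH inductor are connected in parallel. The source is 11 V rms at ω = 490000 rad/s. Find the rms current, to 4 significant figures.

X_L = ωL = 13.72 Ω
X_C = 1/(ωC) = 10.20 Ω
Parallel: admittances add. Y = 1/(jωL) + jωC
Y = (0 + j0.02511) S
|Y| = 0.02511 S → |Z| = 1/|Y| = 39.82 Ω, ∠Z = −∠Y = -90.00°
I = V/|Z| = 11/39.82 = 276.3 mA

276.3 mA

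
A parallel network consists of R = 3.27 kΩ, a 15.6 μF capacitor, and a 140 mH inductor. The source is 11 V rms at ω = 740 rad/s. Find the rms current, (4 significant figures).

21.08 mA

X_L = ωL = 103.6 Ω
X_C = 1/(ωC) = 86.63 Ω
Parallel: admittances add. Y = 1/R + 1/(jωL) + jωC
Y = (0.0003058 + j0.001891) S
|Y| = 0.001916 S → |Z| = 1/|Y| = 521.9 Ω, ∠Z = −∠Y = -80.82°
I = V/|Z| = 11/521.9 = 21.08 mA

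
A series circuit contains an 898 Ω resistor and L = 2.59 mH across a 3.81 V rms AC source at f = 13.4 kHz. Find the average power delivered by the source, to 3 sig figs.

15.3 mW

ω = 2πf = 84190 rad/s
X_L = ωL = 218 Ω
Z = 898 + j218 Ω
|Z| = √(898² + 218²) = 924 Ω
∠Z = arctan(218/898) = 13.6°
I = V/|Z| = 4.12 mA
P = VI cos φ = 3.81 × 0.00412 × cos(13.6°) = 15.3 mW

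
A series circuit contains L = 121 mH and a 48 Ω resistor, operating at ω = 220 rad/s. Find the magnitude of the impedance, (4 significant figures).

X_L = ωL = 26.62 Ω
Z = 48.00 + j26.62 Ω
|Z| = √(48.00² + 26.62²) = 54.89 Ω

54.89 Ω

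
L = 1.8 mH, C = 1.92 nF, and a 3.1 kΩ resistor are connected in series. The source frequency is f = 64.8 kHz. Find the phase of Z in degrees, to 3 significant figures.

-10.0°

ω = 2πf = 407200 rad/s
X_L = ωL = 733 Ω
X_C = 1/(ωC) = 1280 Ω
Net reactance X = X_L − X_C = -546 Ω
Z = 3100 − j546 Ω
|Z| = √(3100² + 546²) = 3150 Ω
∠Z = arctan(-546/3100) = -10.0°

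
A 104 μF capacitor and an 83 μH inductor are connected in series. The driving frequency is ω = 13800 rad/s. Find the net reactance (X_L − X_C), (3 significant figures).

X_L = ωL = 1.15 Ω
X_C = 1/(ωC) = 0.697 Ω
X = 1.15 − 0.697 = 0.449 Ω

0.449 Ω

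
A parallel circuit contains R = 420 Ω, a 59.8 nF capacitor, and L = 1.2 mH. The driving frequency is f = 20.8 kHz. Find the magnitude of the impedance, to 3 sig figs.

359 Ω

ω = 2πf = 130700 rad/s
X_L = ωL = 157 Ω
X_C = 1/(ωC) = 128 Ω
Parallel: admittances add. Y = 1/R + 1/(jωL) + jωC
Y = (0.00238 + j0.00144) S
|Y| = 0.00278 S → |Z| = 1/|Y| = 359 Ω, ∠Z = −∠Y = -31.1°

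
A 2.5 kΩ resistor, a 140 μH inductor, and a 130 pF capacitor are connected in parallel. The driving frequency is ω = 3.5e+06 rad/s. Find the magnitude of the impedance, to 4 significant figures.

X_L = ωL = 490.0 Ω
X_C = 1/(ωC) = 2198 Ω
Parallel: admittances add. Y = 1/R + 1/(jωL) + jωC
Y = (0.0004000 − j0.001586) S
|Y| = 0.001635 S → |Z| = 1/|Y| = 611.4 Ω, ∠Z = −∠Y = 75.84°

611.4 Ω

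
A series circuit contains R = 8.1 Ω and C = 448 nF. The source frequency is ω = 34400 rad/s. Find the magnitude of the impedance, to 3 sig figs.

X_C = 1/(ωC) = 64.9 Ω
Z = 8.10 − j64.9 Ω
|Z| = √(8.10² + 64.9²) = 65.4 Ω

65.4 Ω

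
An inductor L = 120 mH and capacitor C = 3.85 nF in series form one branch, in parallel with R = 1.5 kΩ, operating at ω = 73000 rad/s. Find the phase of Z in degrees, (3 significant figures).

X_L = ωL = 8760 Ω
X_C = 1/(ωC) = 3560 Ω
Branch 1: Z₁ = R = 1500 Ω
Branch 2 (series LC): Z₂ = j(X_L − X_C) = j5200 Ω
Parallel: Z = Z₁Z₂/(Z₁+Z₂), |Z| = 1440 Ω, ∠Z = 16.1°

16.1°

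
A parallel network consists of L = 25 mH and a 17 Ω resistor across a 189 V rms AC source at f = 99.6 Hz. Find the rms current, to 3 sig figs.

ω = 2πf = 625.8 rad/s
X_L = ωL = 15.6 Ω
Parallel: admittances add. Y = 1/R + 1/(jωL)
Y = (0.0588 − j0.0639) S
|Y| = 0.0869 S → |Z| = 1/|Y| = 11.5 Ω, ∠Z = −∠Y = 47.4°
I = V/|Z| = 189/11.5 = 16.4 A

16.4 A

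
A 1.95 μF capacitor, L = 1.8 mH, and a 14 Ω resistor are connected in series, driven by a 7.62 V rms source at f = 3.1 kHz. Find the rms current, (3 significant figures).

ω = 2πf = 19480 rad/s
X_L = ωL = 35.1 Ω
X_C = 1/(ωC) = 26.3 Ω
Net reactance X = X_L − X_C = 8.73 Ω
Z = 14.0 + j8.73 Ω
|Z| = √(14.0² + 8.73²) = 16.5 Ω
I = V/|Z| = 7.62/16.5 = 462 mA

462 mA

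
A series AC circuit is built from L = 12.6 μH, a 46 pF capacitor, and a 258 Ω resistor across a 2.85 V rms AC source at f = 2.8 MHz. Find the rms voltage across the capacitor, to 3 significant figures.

ω = 2πf = 1.759e+07 rad/s
X_L = ωL = 222 Ω
X_C = 1/(ωC) = 1240 Ω
Net reactance X = X_L − X_C = -1010 Ω
Z = 258 − j1010 Ω
|Z| = √(258² + 1010²) = 1050 Ω
I = V/|Z| = 2.72 mA
V_C = I·|Z_C| = 0.00272 × 1240 = 3.37 V

3.37 V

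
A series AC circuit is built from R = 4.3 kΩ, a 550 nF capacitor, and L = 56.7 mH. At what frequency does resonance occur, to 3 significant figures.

901 Hz

ω₀ = 1/√(LC) = 1/√(0.0567 × 5.5e-07) = 5663 rad/s
f₀ = ω₀/(2π) = 901 Hz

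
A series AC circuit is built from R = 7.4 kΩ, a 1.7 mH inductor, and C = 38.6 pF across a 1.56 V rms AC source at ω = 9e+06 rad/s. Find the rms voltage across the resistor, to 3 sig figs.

0.798 V

X_L = ωL = 15300 Ω
X_C = 1/(ωC) = 2880 Ω
Net reactance X = X_L − X_C = 12400 Ω
Z = 7400 + j12400 Ω
|Z| = √(7400² + 12400²) = 14500 Ω
I = V/|Z| = 108 μA
V_R = I·|Z_R| = 0.000108 × 7400 = 0.798 V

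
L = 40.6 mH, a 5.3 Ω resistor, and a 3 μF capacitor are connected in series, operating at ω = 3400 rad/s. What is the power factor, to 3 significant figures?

0.131

X_L = ωL = 138 Ω
X_C = 1/(ωC) = 98.0 Ω
Net reactance X = X_L − X_C = 40.0 Ω
Z = 5.30 + j40.0 Ω
|Z| = √(5.30² + 40.0²) = 40.4 Ω
∠Z = arctan(40.0/5.30) = 82.5°
cos φ = cos(82.5°) = 0.131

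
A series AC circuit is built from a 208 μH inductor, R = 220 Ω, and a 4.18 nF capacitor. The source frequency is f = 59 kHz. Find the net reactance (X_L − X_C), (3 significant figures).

ω = 2πf = 370700 rad/s
X_L = ωL = 77.1 Ω
X_C = 1/(ωC) = 645 Ω
X = 77.1 − 645 = -568 Ω

-568 Ω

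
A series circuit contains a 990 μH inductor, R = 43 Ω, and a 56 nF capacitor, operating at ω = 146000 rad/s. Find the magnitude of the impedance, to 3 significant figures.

X_L = ωL = 145 Ω
X_C = 1/(ωC) = 122 Ω
Net reactance X = X_L − X_C = 22.2 Ω
Z = 43.0 + j22.2 Ω
|Z| = √(43.0² + 22.2²) = 48.4 Ω

48.4 Ω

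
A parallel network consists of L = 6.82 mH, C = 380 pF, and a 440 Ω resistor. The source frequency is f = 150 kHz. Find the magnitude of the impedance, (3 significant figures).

ω = 2πf = 942500 rad/s
X_L = ωL = 6430 Ω
X_C = 1/(ωC) = 2790 Ω
Parallel: admittances add. Y = 1/R + 1/(jωL) + jωC
Y = (0.00227 + j0.000203) S
|Y| = 0.00228 S → |Z| = 1/|Y| = 438 Ω, ∠Z = −∠Y = -5.09°

438 Ω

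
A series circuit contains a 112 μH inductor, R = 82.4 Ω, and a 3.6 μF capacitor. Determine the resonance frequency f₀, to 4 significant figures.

ω₀ = 1/√(LC) = 1/√(0.000112 × 3.6e-06) = 49800 rad/s
f₀ = ω₀/(2π) = 7.926 kHz

7.926 kHz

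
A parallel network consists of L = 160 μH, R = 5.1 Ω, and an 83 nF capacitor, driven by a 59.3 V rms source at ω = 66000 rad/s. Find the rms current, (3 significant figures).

X_L = ωL = 10.6 Ω
X_C = 1/(ωC) = 183 Ω
Parallel: admittances add. Y = 1/R + 1/(jωL) + jωC
Y = (0.196 − j0.0892) S
|Y| = 0.215 S → |Z| = 1/|Y| = 4.64 Ω, ∠Z = −∠Y = 24.5°
I = V/|Z| = 59.3/4.64 = 12.8 A

12.8 A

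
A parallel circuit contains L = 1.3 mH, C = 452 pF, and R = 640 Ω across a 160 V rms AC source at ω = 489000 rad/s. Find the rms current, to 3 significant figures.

331 mA

X_L = ωL = 636 Ω
X_C = 1/(ωC) = 4520 Ω
Parallel: admittances add. Y = 1/R + 1/(jωL) + jωC
Y = (0.00156 − j0.00135) S
|Y| = 0.00207 S → |Z| = 1/|Y| = 484 Ω, ∠Z = −∠Y = 40.9°
I = V/|Z| = 160/484 = 331 mA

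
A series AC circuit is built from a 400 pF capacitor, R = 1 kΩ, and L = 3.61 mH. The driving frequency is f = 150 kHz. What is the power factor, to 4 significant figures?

ω = 2πf = 942500 rad/s
X_L = ωL = 3402 Ω
X_C = 1/(ωC) = 2653 Ω
Net reactance X = X_L − X_C = 749.8 Ω
Z = 1000 + j749.8 Ω
|Z| = √(1000² + 749.8²) = 1250 Ω
∠Z = arctan(749.8/1000) = 36.86°
cos φ = cos(36.86°) = 0.8001

0.8001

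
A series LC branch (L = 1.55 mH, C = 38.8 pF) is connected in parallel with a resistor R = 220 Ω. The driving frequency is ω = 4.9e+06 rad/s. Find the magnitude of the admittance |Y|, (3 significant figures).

X_L = ωL = 7600 Ω
X_C = 1/(ωC) = 5260 Ω
Branch 1: Z₁ = R = 220 Ω
Branch 2 (series LC): Z₂ = j(X_L − X_C) = j2340 Ω
Parallel: Z = Z₁Z₂/(Z₁+Z₂), |Z| = 219 Ω, ∠Z = 5.38°
|Y| = 1/|Z| = 4.57 mS

4.57 mS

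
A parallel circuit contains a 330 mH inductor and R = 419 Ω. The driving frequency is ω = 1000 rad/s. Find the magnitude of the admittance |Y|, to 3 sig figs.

3.86 mS

X_L = ωL = 330 Ω
Parallel: admittances add. Y = 1/R + 1/(jωL)
Y = (0.00239 − j0.00303) S
|Y| = 0.00386 S → |Z| = 1/|Y| = 259 Ω, ∠Z = −∠Y = 51.8°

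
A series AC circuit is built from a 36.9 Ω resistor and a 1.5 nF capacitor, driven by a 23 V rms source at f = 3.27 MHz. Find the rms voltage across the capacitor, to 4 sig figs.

ω = 2πf = 2.055e+07 rad/s
X_C = 1/(ωC) = 32.45 Ω
Z = 36.90 − j32.45 Ω
|Z| = √(36.90² + 32.45²) = 49.14 Ω
I = V/|Z| = 468.1 mA
V_C = I·|Z_C| = 0.4681 × 32.45 = 15.19 V

15.19 V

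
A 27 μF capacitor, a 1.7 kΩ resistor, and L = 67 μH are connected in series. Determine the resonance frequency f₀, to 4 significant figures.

3.742 kHz

ω₀ = 1/√(LC) = 1/√(6.7e-05 × 2.7e-05) = 23510 rad/s
f₀ = ω₀/(2π) = 3.742 kHz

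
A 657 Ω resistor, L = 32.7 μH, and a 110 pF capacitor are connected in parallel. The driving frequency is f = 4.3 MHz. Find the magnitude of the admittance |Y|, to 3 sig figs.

ω = 2πf = 2.702e+07 rad/s
X_L = ωL = 883 Ω
X_C = 1/(ωC) = 336 Ω
Parallel: admittances add. Y = 1/R + 1/(jωL) + jωC
Y = (0.00152 + j0.00184) S
|Y| = 0.00239 S → |Z| = 1/|Y| = 419 Ω, ∠Z = −∠Y = -50.4°

2.39 mS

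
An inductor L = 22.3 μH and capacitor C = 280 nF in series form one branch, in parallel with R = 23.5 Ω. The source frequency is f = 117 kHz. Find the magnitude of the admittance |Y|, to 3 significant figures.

ω = 2πf = 735100 rad/s
X_L = ωL = 16.4 Ω
X_C = 1/(ωC) = 4.86 Ω
Branch 1: Z₁ = R = 23.5 Ω
Branch 2 (series LC): Z₂ = j(X_L − X_C) = j11.5 Ω
Parallel: Z = Z₁Z₂/(Z₁+Z₂), |Z| = 10.4 Ω, ∠Z = 63.9°
|Y| = 1/|Z| = 96.6 mS

96.6 mS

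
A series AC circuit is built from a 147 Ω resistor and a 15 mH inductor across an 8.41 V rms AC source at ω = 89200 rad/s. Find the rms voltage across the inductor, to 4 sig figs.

8.360 V

X_L = ωL = 1338 Ω
Z = 147.0 + j1338 Ω
|Z| = √(147.0² + 1338²) = 1346 Ω
I = V/|Z| = 6.248 mA
V_L = I·|Z_L| = 0.006248 × 1338 = 8.360 V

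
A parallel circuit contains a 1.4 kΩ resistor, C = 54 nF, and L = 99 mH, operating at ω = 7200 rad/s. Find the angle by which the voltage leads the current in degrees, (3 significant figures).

54.8°

X_L = ωL = 713 Ω
X_C = 1/(ωC) = 2570 Ω
Parallel: admittances add. Y = 1/R + 1/(jωL) + jωC
Y = (0.000714 − j0.00101) S
|Y| = 0.00124 S → |Z| = 1/|Y| = 806 Ω, ∠Z = −∠Y = 54.8°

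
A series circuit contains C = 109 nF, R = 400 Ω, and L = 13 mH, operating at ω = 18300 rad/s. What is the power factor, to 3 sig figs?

X_L = ωL = 238 Ω
X_C = 1/(ωC) = 501 Ω
Net reactance X = X_L − X_C = -263 Ω
Z = 400 − j263 Ω
|Z| = √(400² + 263²) = 479 Ω
∠Z = arctan(-263/400) = -33.4°
cos φ = cos(-33.4°) = 0.835

0.835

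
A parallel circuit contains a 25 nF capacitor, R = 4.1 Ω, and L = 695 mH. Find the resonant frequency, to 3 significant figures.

1.21 kHz

ω₀ = 1/√(LC) = 1/√(0.695 × 2.5e-08) = 7586 rad/s
f₀ = ω₀/(2π) = 1.21 kHz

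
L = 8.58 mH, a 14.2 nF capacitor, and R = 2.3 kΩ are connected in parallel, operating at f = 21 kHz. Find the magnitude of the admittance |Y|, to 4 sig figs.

ω = 2πf = 131900 rad/s
X_L = ωL = 1132 Ω
X_C = 1/(ωC) = 533.7 Ω
Parallel: admittances add. Y = 1/R + 1/(jωL) + jωC
Y = (0.0004348 + j0.0009903) S
|Y| = 0.001082 S → |Z| = 1/|Y| = 924.6 Ω, ∠Z = −∠Y = -66.30°

1.082 mS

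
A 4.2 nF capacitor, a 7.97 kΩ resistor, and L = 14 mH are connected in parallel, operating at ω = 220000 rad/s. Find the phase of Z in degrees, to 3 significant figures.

X_L = ωL = 3080 Ω
X_C = 1/(ωC) = 1080 Ω
Parallel: admittances add. Y = 1/R + 1/(jωL) + jωC
Y = (0.000125 + j0.000599) S
|Y| = 0.000612 S → |Z| = 1/|Y| = 1630 Ω, ∠Z = −∠Y = -78.2°

-78.2°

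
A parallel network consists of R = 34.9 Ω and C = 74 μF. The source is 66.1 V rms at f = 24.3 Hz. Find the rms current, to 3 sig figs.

ω = 2πf = 152.7 rad/s
X_C = 1/(ωC) = 88.5 Ω
Parallel: admittances add. Y = 1/R + jωC
Y = (0.0287 + j0.0113) S
|Y| = 0.0308 S → |Z| = 1/|Y| = 32.5 Ω, ∠Z = −∠Y = -21.5°
I = V/|Z| = 66.1/32.5 = 2.04 A

2.04 A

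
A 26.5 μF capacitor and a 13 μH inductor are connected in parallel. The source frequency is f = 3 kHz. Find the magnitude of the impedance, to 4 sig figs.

0.2792 Ω

ω = 2πf = 18850 rad/s
X_L = ωL = 0.2450 Ω
X_C = 1/(ωC) = 2.002 Ω
Parallel: admittances add. Y = 1/(jωL) + jωC
Y = (0 − j3.581) S
|Y| = 3.581 S → |Z| = 1/|Y| = 0.2792 Ω, ∠Z = −∠Y = 90.00°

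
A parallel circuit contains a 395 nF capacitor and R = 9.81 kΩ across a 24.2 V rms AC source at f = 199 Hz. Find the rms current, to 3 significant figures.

ω = 2πf = 1250 rad/s
X_C = 1/(ωC) = 2020 Ω
Parallel: admittances add. Y = 1/R + jωC
Y = (0.000102 + j0.000494) S
|Y| = 0.000504 S → |Z| = 1/|Y| = 1980 Ω, ∠Z = −∠Y = -78.3°
I = V/|Z| = 24.2/1980 = 12.2 mA

12.2 mA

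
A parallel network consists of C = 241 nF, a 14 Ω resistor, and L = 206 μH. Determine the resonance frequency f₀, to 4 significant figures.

ω₀ = 1/√(LC) = 1/√(0.000206 × 2.41e-07) = 141900 rad/s
f₀ = ω₀/(2π) = 22.59 kHz

22.59 kHz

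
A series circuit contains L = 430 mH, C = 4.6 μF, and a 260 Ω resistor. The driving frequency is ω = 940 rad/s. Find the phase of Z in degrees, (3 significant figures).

33.6°

X_L = ωL = 404 Ω
X_C = 1/(ωC) = 231 Ω
Net reactance X = X_L − X_C = 173 Ω
Z = 260 + j173 Ω
|Z| = √(260² + 173²) = 312 Ω
∠Z = arctan(173/260) = 33.6°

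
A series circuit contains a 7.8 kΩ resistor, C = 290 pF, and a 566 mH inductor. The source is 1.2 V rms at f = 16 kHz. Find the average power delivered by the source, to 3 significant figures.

ω = 2πf = 100500 rad/s
X_L = ωL = 56900 Ω
X_C = 1/(ωC) = 34300 Ω
Net reactance X = X_L − X_C = 22600 Ω
Z = 7800 + j22600 Ω
|Z| = √(7800² + 22600²) = 23900 Ω
∠Z = arctan(22600/7800) = 71.0°
I = V/|Z| = 50.2 μA
P = VI cos φ = 1.2 × 5.02e-05 × cos(71.0°) = 19.7 μW

19.7 μW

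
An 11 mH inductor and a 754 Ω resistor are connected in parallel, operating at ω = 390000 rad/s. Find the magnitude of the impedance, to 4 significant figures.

742.6 Ω

X_L = ωL = 4290 Ω
Parallel: admittances add. Y = 1/R + 1/(jωL)
Y = (0.001326 − j0.0002331) S
|Y| = 0.001347 S → |Z| = 1/|Y| = 742.6 Ω, ∠Z = −∠Y = 9.968°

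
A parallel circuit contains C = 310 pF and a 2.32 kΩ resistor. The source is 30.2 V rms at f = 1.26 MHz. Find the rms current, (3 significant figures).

75.3 mA

ω = 2πf = 7.917e+06 rad/s
X_C = 1/(ωC) = 407 Ω
Parallel: admittances add. Y = 1/R + jωC
Y = (0.000431 + j0.00245) S
|Y| = 0.00249 S → |Z| = 1/|Y| = 401 Ω, ∠Z = −∠Y = -80.0°
I = V/|Z| = 30.2/401 = 75.3 mA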